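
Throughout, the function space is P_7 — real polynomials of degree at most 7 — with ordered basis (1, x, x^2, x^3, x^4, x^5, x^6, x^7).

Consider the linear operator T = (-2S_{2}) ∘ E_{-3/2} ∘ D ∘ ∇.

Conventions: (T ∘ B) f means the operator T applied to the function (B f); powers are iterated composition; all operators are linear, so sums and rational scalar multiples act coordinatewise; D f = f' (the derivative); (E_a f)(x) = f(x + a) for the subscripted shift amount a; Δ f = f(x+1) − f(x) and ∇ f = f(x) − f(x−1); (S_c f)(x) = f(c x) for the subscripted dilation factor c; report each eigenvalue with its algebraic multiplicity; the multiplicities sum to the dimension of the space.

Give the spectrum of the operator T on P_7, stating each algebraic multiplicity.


λ = 0 (multiplicity 8)

image of 1: 0
image of x: 0
image of x^2: -4
image of x^3: -24x + 24
image of x^4: -96x^2 + 192x - 98
image of x^5: -320x^3 + 960x^2 - 980x + 340
image of x^6: -960x^4 + 3840x^3 - 5880x^2 + 4080x - 4323/4
image of x^7: -2688x^5 + 13440x^4 - 27440x^3 + 28560x^2 - (30261/2)x + 6517/2
the matrix is upper triangular; its diagonal is (0, 0, 0, 0, 0, 0, 0, 0)
for a triangular matrix the eigenvalues are the diagonal entries, with algebraic multiplicity their repetition count


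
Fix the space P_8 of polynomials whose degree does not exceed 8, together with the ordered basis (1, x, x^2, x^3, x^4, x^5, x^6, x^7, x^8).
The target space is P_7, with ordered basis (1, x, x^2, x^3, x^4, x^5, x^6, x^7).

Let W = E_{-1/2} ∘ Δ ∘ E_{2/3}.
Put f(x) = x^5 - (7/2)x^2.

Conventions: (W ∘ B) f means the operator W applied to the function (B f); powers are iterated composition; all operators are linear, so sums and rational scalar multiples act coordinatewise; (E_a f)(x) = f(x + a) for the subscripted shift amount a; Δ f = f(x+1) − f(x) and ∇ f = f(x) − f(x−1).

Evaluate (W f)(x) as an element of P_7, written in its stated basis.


the result is g(x) = 5x^4 + (40/3)x^3 + (95/6)x^2 + (61/27)x - 3247/1296

E_{2/3} f = x^5 + (10/3)x^4 + (40/9)x^3 - (29/54)x^2 - (298/81)x - 346/243
Δ E_{2/3} f = 5x^4 + (70/3)x^3 + (130/3)x^2 + (826/27)x + 739/162
E_{-1/2} (Δ ∘ E_{2/3}) f = 5x^4 + (40/3)x^3 + (95/6)x^2 + (61/27)x - 3247/1296


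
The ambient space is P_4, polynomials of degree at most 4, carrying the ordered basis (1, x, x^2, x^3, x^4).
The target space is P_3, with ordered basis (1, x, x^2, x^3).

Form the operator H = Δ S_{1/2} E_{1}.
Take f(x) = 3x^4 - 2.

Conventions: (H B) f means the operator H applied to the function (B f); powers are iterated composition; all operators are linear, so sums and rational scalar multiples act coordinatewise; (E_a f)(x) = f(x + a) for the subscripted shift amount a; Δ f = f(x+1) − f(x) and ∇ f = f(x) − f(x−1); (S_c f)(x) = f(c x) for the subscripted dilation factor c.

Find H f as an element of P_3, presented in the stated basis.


E_{1} f = 3x^4 + 12x^3 + 18x^2 + 12x + 1
S_{1/2} E_{1} f = (3/16)x^4 + (3/2)x^3 + (9/2)x^2 + 6x + 1
Δ S_{1/2} E_{1} f = (3/4)x^3 + (45/8)x^2 + (57/4)x + 195/16

the image equals g(x) = (3/4)x^3 + (45/8)x^2 + (57/4)x + 195/16


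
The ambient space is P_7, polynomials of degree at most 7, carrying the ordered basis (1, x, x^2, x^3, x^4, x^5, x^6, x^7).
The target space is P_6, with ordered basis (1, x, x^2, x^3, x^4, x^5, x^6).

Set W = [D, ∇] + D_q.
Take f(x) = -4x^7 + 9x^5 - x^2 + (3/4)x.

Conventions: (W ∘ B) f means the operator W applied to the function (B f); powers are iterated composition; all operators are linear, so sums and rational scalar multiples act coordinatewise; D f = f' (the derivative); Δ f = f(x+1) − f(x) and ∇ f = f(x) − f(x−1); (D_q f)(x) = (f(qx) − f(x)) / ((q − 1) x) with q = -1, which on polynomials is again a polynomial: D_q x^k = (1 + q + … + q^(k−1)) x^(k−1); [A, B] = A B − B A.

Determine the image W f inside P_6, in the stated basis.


g(x) = -4x^6 + 9x^4 + 3/4

∇ f = -28x^6 + 84x^5 - 95x^4 + 50x^3 + 6x^2 - 19x + 27/4
D ∇ f = -168x^5 + 420x^4 - 380x^3 + 150x^2 + 12x - 19
D f = -28x^6 + 45x^4 - 2x + 3/4
∇ D f = -168x^5 + 420x^4 - 380x^3 + 150x^2 + 12x - 19
[D, ∇] f = 0
D_q f = -4x^6 + 9x^4 + 3/4
([D, ∇] + D_q) f = -4x^6 + 9x^4 + 3/4


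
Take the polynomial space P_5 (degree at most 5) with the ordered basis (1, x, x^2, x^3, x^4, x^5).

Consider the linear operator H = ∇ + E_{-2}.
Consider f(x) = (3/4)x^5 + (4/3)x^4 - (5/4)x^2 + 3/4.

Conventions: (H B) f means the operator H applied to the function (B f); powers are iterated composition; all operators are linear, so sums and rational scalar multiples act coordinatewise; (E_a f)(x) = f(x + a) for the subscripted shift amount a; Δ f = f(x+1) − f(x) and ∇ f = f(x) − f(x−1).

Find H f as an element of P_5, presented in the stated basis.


∇ f = (15/4)x^4 - (13/6)x^3 - (1/2)x^2 - (11/12)x + 2/3
E_{-2} f = (3/4)x^5 - (37/6)x^4 + (58/3)x^3 - (117/4)x^2 + (67/3)x - 83/12
(∇ + E_{-2}) f = (3/4)x^5 - (29/12)x^4 + (103/6)x^3 - (119/4)x^2 + (257/12)x - 25/4

the result is g(x) = (3/4)x^5 - (29/12)x^4 + (103/6)x^3 - (119/4)x^2 + (257/12)x - 25/4


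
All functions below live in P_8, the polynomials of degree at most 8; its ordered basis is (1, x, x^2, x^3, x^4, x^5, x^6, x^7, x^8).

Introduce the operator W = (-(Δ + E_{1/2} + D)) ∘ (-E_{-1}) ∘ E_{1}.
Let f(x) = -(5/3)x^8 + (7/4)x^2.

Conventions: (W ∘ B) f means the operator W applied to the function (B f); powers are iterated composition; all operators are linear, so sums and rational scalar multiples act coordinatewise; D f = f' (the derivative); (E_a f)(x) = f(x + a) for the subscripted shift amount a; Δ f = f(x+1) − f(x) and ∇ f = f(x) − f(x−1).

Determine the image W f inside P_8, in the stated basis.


the image equals g(x) = -(5/3)x^8 - (100/3)x^7 - (175/3)x^6 - 105x^5 - (2975/24)x^4 - (385/4)x^3 - (2191/48)x^2 - (75/16)x + 395/768

E_{1} f = -(5/3)x^8 - (40/3)x^7 - (140/3)x^6 - (280/3)x^5 - (350/3)x^4 - (280/3)x^3 - (539/12)x^2 - (59/6)x + 1/12
E_{-1} E_{1} f = -(5/3)x^8 + (7/4)x^2
(-E_{-1}) E_{1} f = (5/3)x^8 - (7/4)x^2
Δ ((-E_{-1}) ∘ E_{1}) f = (40/3)x^7 + (140/3)x^6 + (280/3)x^5 + (350/3)x^4 + (280/3)x^3 + (140/3)x^2 + (59/6)x - 1/12
E_{1/2} ((-E_{-1}) ∘ E_{1}) f = (5/3)x^8 + (20/3)x^7 + (35/3)x^6 + (35/3)x^5 + (175/24)x^4 + (35/12)x^3 - (49/48)x^2 - (79/48)x - 331/768
D ((-E_{-1}) ∘ E_{1}) f = (40/3)x^7 - (7/2)x
(Δ + E_{1/2} + D) ((-E_{-1}) ∘ E_{1}) f = (5/3)x^8 + (100/3)x^7 + (175/3)x^6 + 105x^5 + (2975/24)x^4 + (385/4)x^3 + (2191/48)x^2 + (75/16)x - 395/768
(-(Δ + E_{1/2} + D)) ((-E_{-1}) ∘ E_{1}) f = -(5/3)x^8 - (100/3)x^7 - (175/3)x^6 - 105x^5 - (2975/24)x^4 - (385/4)x^3 - (2191/48)x^2 - (75/16)x + 395/768


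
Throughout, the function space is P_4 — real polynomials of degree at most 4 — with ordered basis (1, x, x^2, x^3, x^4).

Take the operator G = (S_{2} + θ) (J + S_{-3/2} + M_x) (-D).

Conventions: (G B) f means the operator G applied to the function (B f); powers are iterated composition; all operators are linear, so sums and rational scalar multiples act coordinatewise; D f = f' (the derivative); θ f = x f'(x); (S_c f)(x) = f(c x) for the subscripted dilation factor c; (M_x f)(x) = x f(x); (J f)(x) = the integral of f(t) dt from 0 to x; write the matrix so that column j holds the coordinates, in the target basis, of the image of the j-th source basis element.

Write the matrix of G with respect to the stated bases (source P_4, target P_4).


the matrix is [[0, -1, 0, 0, 0]; [0, -6, 9, 0, 0]; [0, 0, -18, -81/2, 0]; [0, 0, 0, -44, 297/2]; [0, 0, 0, 0, -100]] (rows listed top to bottom)

image of 1: 0
image of x: -6x - 1
image of x^2: -18x^2 + 9x
image of x^3: -44x^3 - (81/2)x^2
image of x^4: -100x^4 + (297/2)x^3
each image's coordinates form column j of the matrix


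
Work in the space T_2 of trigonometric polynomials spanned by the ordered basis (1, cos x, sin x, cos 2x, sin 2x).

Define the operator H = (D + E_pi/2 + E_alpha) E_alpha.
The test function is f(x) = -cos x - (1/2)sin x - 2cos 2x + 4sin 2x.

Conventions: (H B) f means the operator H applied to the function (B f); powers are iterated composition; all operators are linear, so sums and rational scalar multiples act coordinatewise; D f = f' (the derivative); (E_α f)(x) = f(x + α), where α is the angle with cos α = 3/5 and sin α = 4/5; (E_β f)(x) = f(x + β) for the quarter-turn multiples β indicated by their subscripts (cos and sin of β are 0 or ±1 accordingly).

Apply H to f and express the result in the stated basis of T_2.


the result is g(x) = (4/5)cos x + (31/10)sin x - (408/125)cos 2x - (1756/125)sin 2x

E_alpha f = -cos x + (1/2)sin x + (22/5)cos 2x + (4/5)sin 2x
D E_alpha f = (1/2)cos x + sin x + (8/5)cos 2x - (44/5)sin 2x
E_pi/2 E_alpha f = (1/2)cos x + sin x - (22/5)cos 2x - (4/5)sin 2x
E_alpha E_alpha f = -(1/5)cos x + (11/10)sin x - (58/125)cos 2x - (556/125)sin 2x
(D + E_pi/2 + E_alpha) E_alpha f = (4/5)cos x + (31/10)sin x - (408/125)cos 2x - (1756/125)sin 2x


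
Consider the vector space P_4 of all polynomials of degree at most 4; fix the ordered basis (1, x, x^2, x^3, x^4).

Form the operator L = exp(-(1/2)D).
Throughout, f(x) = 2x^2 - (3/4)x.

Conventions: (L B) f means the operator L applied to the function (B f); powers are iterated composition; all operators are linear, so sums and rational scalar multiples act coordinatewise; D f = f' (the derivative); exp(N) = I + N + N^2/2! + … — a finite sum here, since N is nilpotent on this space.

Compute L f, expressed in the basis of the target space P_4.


order-1 term: -2x + 3/8
order-2 term: 1/2
the series for exp(-(1/2)D) f terminates at order 2
exp(-(1/2)D) f = 2x^2 - (11/4)x + 7/8

the result is g(x) = 2x^2 - (11/4)x + 7/8


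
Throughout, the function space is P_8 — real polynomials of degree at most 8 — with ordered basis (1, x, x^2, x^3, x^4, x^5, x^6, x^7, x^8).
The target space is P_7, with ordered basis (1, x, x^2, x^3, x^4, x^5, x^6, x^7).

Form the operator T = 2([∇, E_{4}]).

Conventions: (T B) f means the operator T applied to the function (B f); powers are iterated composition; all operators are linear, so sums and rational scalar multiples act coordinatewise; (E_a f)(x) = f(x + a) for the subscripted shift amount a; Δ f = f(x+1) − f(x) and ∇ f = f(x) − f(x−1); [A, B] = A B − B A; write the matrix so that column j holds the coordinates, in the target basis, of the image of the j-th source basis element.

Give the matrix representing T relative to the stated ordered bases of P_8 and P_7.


the matrix is [[0, 0, 0, 0, 0, 0, 0, 0, 0]; [0, 0, 0, 0, 0, 0, 0, 0, 0]; [0, 0, 0, 0, 0, 0, 0, 0, 0]; [0, 0, 0, 0, 0, 0, 0, 0, 0]; [0, 0, 0, 0, 0, 0, 0, 0, 0]; [0, 0, 0, 0, 0, 0, 0, 0, 0]; [0, 0, 0, 0, 0, 0, 0, 0, 0]; [0, 0, 0, 0, 0, 0, 0, 0, 0]] (rows listed top to bottom)

image of 1: 0
image of x: 0
image of x^2: 0
image of x^3: 0
image of x^4: 0
image of x^5: 0
image of x^6: 0
image of x^7: 0
image of x^8: 0
each image's coordinates form column j of the matrix


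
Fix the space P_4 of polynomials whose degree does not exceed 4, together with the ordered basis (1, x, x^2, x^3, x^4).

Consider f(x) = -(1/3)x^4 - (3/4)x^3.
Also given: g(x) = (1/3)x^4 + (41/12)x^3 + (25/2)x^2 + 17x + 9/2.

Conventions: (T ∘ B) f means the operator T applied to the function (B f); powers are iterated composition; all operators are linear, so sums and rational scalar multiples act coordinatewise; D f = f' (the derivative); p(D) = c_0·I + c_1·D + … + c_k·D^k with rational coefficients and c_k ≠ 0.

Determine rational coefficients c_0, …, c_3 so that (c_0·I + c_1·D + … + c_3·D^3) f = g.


D^0 f = -(1/3)x^4 - (3/4)x^3
D^1 f = -(4/3)x^3 - (9/4)x^2
D^2 f = -4x^2 - (9/2)x
D^3 f = -8x - 9/2
matching coefficients of g against c_0 f + c_1 Df + … from the top degree down determines the c_i
solution: c_0 = -1, c_1 = -2, c_2 = -2, c_3 = -1

c_0 = -1, c_1 = -2, c_2 = -2, c_3 = -1


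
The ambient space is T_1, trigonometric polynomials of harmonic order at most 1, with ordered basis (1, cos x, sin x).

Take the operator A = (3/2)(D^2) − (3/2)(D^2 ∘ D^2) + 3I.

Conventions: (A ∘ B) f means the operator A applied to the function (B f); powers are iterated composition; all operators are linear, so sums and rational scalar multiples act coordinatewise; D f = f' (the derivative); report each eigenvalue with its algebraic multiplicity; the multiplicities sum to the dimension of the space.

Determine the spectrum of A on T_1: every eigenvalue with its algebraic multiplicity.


image of 1: 3
image of cos x: 0
image of sin x: 0
the matrix is diagonal; its diagonal is (3, 0, 0)
for a triangular matrix the eigenvalues are the diagonal entries, with algebraic multiplicity their repetition count

λ = 0 (multiplicity 2), λ = 3 (multiplicity 1)


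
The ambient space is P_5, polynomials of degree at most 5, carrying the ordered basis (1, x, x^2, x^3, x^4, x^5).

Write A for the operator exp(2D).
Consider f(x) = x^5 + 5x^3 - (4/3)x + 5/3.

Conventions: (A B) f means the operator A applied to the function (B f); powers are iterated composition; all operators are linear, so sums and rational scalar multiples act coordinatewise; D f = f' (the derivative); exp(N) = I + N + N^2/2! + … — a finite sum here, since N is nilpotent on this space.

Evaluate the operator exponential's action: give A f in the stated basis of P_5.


g(x) = x^5 + 10x^4 + 45x^3 + 110x^2 + (416/3)x + 71

order-1 term: 10x^4 + 30x^2 - 8/3
order-2 term: 40x^3 + 60x
order-3 term: 80x^2 + 40
order-4 term: 80x
order-5 term: 32
the series for exp(2D) f terminates at order 5
exp(2D) f = x^5 + 10x^4 + 45x^3 + 110x^2 + (416/3)x + 71


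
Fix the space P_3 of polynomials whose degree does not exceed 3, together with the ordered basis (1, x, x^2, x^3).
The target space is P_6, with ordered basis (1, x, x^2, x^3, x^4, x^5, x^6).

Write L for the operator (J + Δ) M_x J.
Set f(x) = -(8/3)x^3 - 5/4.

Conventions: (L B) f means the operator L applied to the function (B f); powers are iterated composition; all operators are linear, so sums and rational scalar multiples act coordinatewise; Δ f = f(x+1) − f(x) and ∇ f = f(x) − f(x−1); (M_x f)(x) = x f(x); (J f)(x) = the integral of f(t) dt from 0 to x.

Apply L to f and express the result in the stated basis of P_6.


J f = -(2/3)x^4 - (5/4)x
M_x J f = -(2/3)x^5 - (5/4)x^2
J (M_x J) f = -(1/9)x^6 - (5/12)x^3
Δ (M_x J) f = -(10/3)x^4 - (20/3)x^3 - (20/3)x^2 - (35/6)x - 23/12
(J + Δ) (M_x J) f = -(1/9)x^6 - (10/3)x^4 - (85/12)x^3 - (20/3)x^2 - (35/6)x - 23/12

the result is g(x) = -(1/9)x^6 - (10/3)x^4 - (85/12)x^3 - (20/3)x^2 - (35/6)x - 23/12


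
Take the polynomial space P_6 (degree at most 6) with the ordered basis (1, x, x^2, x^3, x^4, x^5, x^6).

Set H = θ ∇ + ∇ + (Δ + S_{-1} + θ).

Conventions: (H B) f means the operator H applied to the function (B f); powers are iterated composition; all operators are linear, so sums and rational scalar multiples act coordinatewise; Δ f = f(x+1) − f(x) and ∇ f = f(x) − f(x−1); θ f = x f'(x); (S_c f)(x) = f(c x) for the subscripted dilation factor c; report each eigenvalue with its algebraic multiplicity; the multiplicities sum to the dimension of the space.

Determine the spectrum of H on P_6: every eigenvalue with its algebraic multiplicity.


λ = 0 (multiplicity 1), λ = 1 (multiplicity 1), λ = 2 (multiplicity 1), λ = 3 (multiplicity 1), λ = 4 (multiplicity 1), λ = 5 (multiplicity 1), λ = 7 (multiplicity 1)

image of 1: 1
image of x: 2
image of x^2: 3x^2 + 6x
image of x^3: 2x^3 + 12x^2 - 3x + 2
image of x^4: 5x^4 + 20x^3 - 12x^2 + 12x
image of x^5: 4x^5 + 30x^4 - 30x^3 + 40x^2 - 5x + 2
image of x^6: 7x^6 + 42x^5 - 60x^4 + 100x^3 - 30x^2 + 18x
the matrix is upper triangular; its diagonal is (1, 0, 3, 2, 5, 4, 7)
for a triangular matrix the eigenvalues are the diagonal entries, with algebraic multiplicity their repetition count


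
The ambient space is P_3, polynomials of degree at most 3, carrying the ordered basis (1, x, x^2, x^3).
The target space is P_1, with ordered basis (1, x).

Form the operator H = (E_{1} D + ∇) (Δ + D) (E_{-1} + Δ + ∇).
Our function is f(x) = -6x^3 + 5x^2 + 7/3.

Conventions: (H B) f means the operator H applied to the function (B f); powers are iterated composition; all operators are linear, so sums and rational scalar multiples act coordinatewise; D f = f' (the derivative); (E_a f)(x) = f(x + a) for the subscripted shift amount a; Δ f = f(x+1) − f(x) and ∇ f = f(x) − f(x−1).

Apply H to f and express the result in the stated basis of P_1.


E_{-1} f = -6x^3 + 23x^2 - 28x + 40/3
Δ f = -18x^2 - 8x - 1
∇ f = -18x^2 + 28x - 11
(E_{-1} + Δ + ∇) f = -6x^3 - 13x^2 - 8x + 4/3
Δ (E_{-1} + Δ + ∇) f = -18x^2 - 44x - 27
D (E_{-1} + Δ + ∇) f = -18x^2 - 26x - 8
(Δ + D) (E_{-1} + Δ + ∇) f = -36x^2 - 70x - 35
D (Δ + D) (E_{-1} + Δ + ∇) f = -72x - 70
E_{1} D (Δ + D) (E_{-1} + Δ + ∇) f = -72x - 142
∇ (Δ + D) (E_{-1} + Δ + ∇) f = -72x - 34
(E_{1} D + ∇) (Δ + D) (E_{-1} + Δ + ∇) f = -144x - 176

the result is g(x) = -144x - 176


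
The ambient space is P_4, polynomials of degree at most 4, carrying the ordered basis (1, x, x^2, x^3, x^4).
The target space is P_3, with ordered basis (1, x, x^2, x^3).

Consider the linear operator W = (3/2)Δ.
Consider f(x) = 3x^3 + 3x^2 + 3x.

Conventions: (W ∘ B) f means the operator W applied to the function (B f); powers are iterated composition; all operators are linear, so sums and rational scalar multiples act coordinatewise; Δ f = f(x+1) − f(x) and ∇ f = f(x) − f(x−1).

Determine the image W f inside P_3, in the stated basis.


Δ f = 9x^2 + 15x + 9
((3/2)Δ) f = (27/2)x^2 + (45/2)x + 27/2

g(x) = (27/2)x^2 + (45/2)x + 27/2


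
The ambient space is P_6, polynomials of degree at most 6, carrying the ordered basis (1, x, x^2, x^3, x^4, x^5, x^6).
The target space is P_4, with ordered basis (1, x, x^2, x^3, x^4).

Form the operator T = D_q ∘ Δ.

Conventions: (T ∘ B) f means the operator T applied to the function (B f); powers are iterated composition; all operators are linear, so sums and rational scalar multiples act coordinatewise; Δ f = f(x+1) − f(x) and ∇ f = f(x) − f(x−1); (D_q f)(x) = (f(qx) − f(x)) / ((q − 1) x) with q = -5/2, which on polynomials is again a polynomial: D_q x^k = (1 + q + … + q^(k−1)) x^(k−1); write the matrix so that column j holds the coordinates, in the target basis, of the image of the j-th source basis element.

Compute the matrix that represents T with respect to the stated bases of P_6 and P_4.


the matrix is [[0, 0, 2, 3, 4, 5, 6]; [0, 0, 0, -9/2, -9, -15, -45/2]; [0, 0, 0, 0, 19, 95/2, 95]; [0, 0, 0, 0, 0, -435/8, -1305/8]; [0, 0, 0, 0, 0, 0, 1353/8]] (rows listed top to bottom)

image of 1: 0
image of x: 0
image of x^2: 2
image of x^3: -(9/2)x + 3
image of x^4: 19x^2 - 9x + 4
image of x^5: -(435/8)x^3 + (95/2)x^2 - 15x + 5
image of x^6: (1353/8)x^4 - (1305/8)x^3 + 95x^2 - (45/2)x + 6
each image's coordinates form column j of the matrix


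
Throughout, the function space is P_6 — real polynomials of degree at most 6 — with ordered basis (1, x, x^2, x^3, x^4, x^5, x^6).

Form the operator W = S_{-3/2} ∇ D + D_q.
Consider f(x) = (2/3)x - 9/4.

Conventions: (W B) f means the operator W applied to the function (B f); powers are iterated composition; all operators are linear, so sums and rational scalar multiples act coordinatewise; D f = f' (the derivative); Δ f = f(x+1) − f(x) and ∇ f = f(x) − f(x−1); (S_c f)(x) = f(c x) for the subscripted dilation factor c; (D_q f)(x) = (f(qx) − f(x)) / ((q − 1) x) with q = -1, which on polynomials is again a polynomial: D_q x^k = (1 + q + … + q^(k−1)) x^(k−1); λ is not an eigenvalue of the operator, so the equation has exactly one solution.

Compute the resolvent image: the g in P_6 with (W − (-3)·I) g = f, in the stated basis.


g(x) = (2/9)x - 89/108

write g with unknown coordinates in the stated basis and equate coefficients in (W − (-3)·I) g = f
solving from the highest basis element down gives g = (2/9)x - 89/108
check: W g = 2/9
so W g − (-3)·g = (2/3)x - 9/4 = f ✓


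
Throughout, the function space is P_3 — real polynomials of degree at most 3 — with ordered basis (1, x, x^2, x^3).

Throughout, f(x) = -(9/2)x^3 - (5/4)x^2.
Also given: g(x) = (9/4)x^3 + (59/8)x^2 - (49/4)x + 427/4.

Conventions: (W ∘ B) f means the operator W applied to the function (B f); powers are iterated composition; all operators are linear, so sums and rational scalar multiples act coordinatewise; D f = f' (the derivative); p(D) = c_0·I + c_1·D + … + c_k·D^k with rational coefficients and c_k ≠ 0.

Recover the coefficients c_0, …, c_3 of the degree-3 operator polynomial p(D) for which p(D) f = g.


D^0 f = -(9/2)x^3 - (5/4)x^2
D^1 f = -(27/2)x^2 - (5/2)x
D^2 f = -27x - 5/2
D^3 f = -27
matching coefficients of g against c_0 f + c_1 Df + … from the top degree down determines the c_i
solution: c_0 = -1/2, c_1 = -1/2, c_2 = 1/2, c_3 = -4

p(D) = -(1/2)·I − (1/2)·D + (1/2)·D^2 − 4·D^3, i.e. c_0 = -1/2, c_1 = -1/2, c_2 = 1/2, c_3 = -4


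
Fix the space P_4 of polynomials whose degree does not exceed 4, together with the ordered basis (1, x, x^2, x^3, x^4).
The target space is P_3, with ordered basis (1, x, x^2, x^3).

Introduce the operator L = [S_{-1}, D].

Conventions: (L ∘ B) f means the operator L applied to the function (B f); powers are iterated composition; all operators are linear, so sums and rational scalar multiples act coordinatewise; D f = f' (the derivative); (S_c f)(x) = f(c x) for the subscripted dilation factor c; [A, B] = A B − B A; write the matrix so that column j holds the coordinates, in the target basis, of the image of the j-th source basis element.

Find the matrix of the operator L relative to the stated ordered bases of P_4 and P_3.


the matrix is [[0, 2, 0, 0, 0]; [0, 0, -4, 0, 0]; [0, 0, 0, 6, 0]; [0, 0, 0, 0, -8]] (rows listed top to bottom)

image of 1: 0
image of x: 2
image of x^2: -4x
image of x^3: 6x^2
image of x^4: -8x^3
each image's coordinates form column j of the matrix


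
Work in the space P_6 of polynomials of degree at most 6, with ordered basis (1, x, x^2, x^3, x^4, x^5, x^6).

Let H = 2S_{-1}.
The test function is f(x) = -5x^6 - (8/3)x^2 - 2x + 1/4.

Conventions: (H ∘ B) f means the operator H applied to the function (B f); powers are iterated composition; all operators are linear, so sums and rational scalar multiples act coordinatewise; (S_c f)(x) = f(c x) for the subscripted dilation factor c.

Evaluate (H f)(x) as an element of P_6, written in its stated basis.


S_{-1} f = -5x^6 - (8/3)x^2 + 2x + 1/4
(2S_{-1}) f = -10x^6 - (16/3)x^2 + 4x + 1/2

the result is g(x) = -10x^6 - (16/3)x^2 + 4x + 1/2


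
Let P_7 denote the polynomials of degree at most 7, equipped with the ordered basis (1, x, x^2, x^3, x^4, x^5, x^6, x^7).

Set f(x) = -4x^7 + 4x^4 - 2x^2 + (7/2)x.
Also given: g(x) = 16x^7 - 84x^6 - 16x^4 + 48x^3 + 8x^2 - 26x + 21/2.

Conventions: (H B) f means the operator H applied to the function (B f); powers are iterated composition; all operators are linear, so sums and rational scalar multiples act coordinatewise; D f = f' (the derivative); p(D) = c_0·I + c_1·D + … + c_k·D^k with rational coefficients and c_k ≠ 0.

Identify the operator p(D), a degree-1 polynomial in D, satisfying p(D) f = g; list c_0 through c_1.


c_0 = -4, c_1 = 3

D^0 f = -4x^7 + 4x^4 - 2x^2 + (7/2)x
D^1 f = -28x^6 + 16x^3 - 4x + 7/2
matching coefficients of g against c_0 f + c_1 Df + … from the top degree down determines the c_i
solution: c_0 = -4, c_1 = 3


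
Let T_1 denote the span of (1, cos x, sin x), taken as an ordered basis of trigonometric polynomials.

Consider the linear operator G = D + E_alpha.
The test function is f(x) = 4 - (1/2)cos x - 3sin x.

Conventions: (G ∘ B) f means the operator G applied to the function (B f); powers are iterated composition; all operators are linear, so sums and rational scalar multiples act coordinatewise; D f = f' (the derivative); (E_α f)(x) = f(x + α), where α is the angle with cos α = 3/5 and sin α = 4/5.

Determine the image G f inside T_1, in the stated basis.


the image equals g(x) = 4 - (57/10)cos x - (9/10)sin x

D f = -3cos x + (1/2)sin x
E_alpha f = 4 - (27/10)cos x - (7/5)sin x
(D + E_alpha) f = 4 - (57/10)cos x - (9/10)sin x


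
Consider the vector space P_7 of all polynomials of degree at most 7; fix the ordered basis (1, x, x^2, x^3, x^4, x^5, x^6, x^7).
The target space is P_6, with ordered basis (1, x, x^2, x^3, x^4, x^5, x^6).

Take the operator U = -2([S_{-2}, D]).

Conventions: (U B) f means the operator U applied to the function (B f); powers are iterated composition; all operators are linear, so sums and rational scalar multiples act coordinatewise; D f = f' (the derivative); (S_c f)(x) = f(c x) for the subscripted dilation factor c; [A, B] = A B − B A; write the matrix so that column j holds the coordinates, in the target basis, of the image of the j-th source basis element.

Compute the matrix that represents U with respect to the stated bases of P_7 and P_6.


the matrix is [[0, -6, 0, 0, 0, 0, 0, 0]; [0, 0, 24, 0, 0, 0, 0, 0]; [0, 0, 0, -72, 0, 0, 0, 0]; [0, 0, 0, 0, 192, 0, 0, 0]; [0, 0, 0, 0, 0, -480, 0, 0]; [0, 0, 0, 0, 0, 0, 1152, 0]; [0, 0, 0, 0, 0, 0, 0, -2688]] (rows listed top to bottom)

image of 1: 0
image of x: -6
image of x^2: 24x
image of x^3: -72x^2
image of x^4: 192x^3
image of x^5: -480x^4
image of x^6: 1152x^5
image of x^7: -2688x^6
each image's coordinates form column j of the matrix


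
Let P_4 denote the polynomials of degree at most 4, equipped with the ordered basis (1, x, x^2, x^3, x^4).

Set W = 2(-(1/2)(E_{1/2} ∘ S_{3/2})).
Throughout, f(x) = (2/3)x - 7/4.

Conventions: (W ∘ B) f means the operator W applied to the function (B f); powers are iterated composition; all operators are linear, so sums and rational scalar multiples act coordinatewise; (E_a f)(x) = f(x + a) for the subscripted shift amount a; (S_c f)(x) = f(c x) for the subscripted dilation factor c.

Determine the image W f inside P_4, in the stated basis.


the result is g(x) = -x + 5/4

S_{3/2} f = x - 7/4
E_{1/2} S_{3/2} f = x - 5/4
(-(1/2)(E_{1/2} ∘ S_{3/2})) f = -(1/2)x + 5/8
(2(-(1/2)(E_{1/2} ∘ S_{3/2}))) f = -x + 5/4


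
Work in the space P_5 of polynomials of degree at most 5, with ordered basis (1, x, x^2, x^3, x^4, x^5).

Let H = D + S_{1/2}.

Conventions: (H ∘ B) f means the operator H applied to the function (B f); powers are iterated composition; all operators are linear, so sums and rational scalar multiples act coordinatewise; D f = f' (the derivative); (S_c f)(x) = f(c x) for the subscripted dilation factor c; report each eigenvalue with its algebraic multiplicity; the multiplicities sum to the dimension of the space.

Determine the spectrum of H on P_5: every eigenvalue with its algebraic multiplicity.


image of 1: 1
image of x: (1/2)x + 1
image of x^2: (1/4)x^2 + 2x
image of x^3: (1/8)x^3 + 3x^2
image of x^4: (1/16)x^4 + 4x^3
image of x^5: (1/32)x^5 + 5x^4
the matrix is upper triangular; its diagonal is (1, 1/2, 1/4, 1/8, 1/16, 1/32)
for a triangular matrix the eigenvalues are the diagonal entries, with algebraic multiplicity their repetition count

λ = 1/32 (multiplicity 1), λ = 1/16 (multiplicity 1), λ = 1/8 (multiplicity 1), λ = 1/4 (multiplicity 1), λ = 1/2 (multiplicity 1), λ = 1 (multiplicity 1)


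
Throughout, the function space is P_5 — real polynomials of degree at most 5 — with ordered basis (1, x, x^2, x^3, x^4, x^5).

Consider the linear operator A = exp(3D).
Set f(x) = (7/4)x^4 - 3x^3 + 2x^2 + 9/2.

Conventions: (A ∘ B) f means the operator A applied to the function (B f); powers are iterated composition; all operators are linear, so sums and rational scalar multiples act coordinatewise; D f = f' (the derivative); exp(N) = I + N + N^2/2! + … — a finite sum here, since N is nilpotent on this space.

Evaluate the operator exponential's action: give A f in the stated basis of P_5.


g(x) = (7/4)x^4 + 18x^3 + (139/2)x^2 + 120x + 333/4

order-1 term: 21x^3 - 27x^2 + 12x
order-2 term: (189/2)x^2 - 81x + 18
order-3 term: 189x - 81
order-4 term: 567/4
the series for exp(3D) f terminates at order 4
exp(3D) f = (7/4)x^4 + 18x^3 + (139/2)x^2 + 120x + 333/4


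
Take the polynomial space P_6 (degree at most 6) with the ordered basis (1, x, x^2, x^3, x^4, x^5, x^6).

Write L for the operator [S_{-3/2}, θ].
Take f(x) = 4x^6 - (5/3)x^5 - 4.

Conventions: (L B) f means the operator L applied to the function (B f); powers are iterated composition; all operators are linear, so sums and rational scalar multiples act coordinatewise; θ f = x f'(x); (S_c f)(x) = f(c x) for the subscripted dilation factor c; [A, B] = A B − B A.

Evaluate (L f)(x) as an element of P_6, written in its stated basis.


θ f = 24x^6 - (25/3)x^5
S_{-3/2} θ f = (2187/8)x^6 + (2025/32)x^5
S_{-3/2} f = (729/16)x^6 + (405/32)x^5 - 4
θ S_{-3/2} f = (2187/8)x^6 + (2025/32)x^5
[S_{-3/2}, θ] f = 0

the result is g(x) = 0


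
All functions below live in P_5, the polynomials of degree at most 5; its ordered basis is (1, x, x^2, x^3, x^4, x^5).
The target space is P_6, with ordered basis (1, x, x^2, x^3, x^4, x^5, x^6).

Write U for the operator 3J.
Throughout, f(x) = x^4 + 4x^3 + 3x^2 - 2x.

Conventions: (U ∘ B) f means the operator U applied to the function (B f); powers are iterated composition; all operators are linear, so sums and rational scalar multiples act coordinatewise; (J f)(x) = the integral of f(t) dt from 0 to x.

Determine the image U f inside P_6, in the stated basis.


J f = (1/5)x^5 + x^4 + x^3 - x^2
(3J) f = (3/5)x^5 + 3x^4 + 3x^3 - 3x^2

the image equals g(x) = (3/5)x^5 + 3x^4 + 3x^3 - 3x^2


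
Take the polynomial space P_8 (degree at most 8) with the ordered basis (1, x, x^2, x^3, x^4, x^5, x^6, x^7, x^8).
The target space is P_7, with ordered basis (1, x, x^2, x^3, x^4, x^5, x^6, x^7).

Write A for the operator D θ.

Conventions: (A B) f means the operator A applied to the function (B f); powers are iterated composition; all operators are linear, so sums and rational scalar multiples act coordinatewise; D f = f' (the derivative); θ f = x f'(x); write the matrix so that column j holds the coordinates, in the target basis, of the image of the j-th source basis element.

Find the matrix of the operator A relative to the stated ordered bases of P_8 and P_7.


the matrix is [[0, 1, 0, 0, 0, 0, 0, 0, 0]; [0, 0, 4, 0, 0, 0, 0, 0, 0]; [0, 0, 0, 9, 0, 0, 0, 0, 0]; [0, 0, 0, 0, 16, 0, 0, 0, 0]; [0, 0, 0, 0, 0, 25, 0, 0, 0]; [0, 0, 0, 0, 0, 0, 36, 0, 0]; [0, 0, 0, 0, 0, 0, 0, 49, 0]; [0, 0, 0, 0, 0, 0, 0, 0, 64]] (rows listed top to bottom)

image of 1: 0
image of x: 1
image of x^2: 4x
image of x^3: 9x^2
image of x^4: 16x^3
image of x^5: 25x^4
image of x^6: 36x^5
image of x^7: 49x^6
image of x^8: 64x^7
each image's coordinates form column j of the matrix


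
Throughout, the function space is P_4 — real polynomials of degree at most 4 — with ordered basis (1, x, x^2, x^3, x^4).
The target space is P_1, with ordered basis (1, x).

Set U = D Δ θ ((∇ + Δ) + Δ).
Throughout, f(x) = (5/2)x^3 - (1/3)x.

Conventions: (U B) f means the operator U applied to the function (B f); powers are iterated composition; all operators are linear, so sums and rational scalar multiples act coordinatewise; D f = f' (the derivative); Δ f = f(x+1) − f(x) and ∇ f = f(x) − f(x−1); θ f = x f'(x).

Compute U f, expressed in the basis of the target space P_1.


the result is g(x) = 90

∇ f = (15/2)x^2 - (15/2)x + 13/6
Δ f = (15/2)x^2 + (15/2)x + 13/6
(∇ + Δ) f = 15x^2 + 13/3
Δ f = (15/2)x^2 + (15/2)x + 13/6
((∇ + Δ) + Δ) f = (45/2)x^2 + (15/2)x + 13/2
θ ((∇ + Δ) + Δ) f = 45x^2 + (15/2)x
Δ θ ((∇ + Δ) + Δ) f = 90x + 105/2
D Δ θ ((∇ + Δ) + Δ) f = 90


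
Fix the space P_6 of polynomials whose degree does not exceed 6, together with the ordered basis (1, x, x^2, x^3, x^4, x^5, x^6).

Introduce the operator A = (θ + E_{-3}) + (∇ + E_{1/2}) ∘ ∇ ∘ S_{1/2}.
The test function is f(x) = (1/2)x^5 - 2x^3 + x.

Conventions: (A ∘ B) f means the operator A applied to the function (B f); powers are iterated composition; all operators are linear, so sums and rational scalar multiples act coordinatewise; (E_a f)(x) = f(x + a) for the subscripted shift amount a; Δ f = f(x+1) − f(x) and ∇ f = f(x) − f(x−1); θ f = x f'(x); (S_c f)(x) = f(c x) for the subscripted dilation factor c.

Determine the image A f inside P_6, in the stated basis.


the result is g(x) = 3x^5 - (475/64)x^4 + (597/16)x^3 - (15187/128)x^2 + (4803/32)x - 70687/1024

θ f = (5/2)x^5 - 6x^3 + x
E_{-3} f = (1/2)x^5 - (15/2)x^4 + 43x^3 - 117x^2 + (299/2)x - 141/2
(θ + E_{-3}) f = 3x^5 - (15/2)x^4 + 37x^3 - 117x^2 + (301/2)x - 141/2
S_{1/2} f = (1/64)x^5 - (1/4)x^3 + (1/2)x
∇ S_{1/2} f = (5/64)x^4 - (5/32)x^3 - (19/32)x^2 + (43/64)x + 17/64
∇ ∇ S_{1/2} f = (5/16)x^3 - (15/16)x^2 - (13/32)x + 33/32
E_{1/2} ∇ S_{1/2} f = (5/64)x^4 - (91/128)x^2 + 449/1024
(∇ + E_{1/2}) ∇ S_{1/2} f = (5/64)x^4 + (5/16)x^3 - (211/128)x^2 - (13/32)x + 1505/1024
((θ + E_{-3}) + (∇ + E_{1/2}) ∘ ∇ ∘ S_{1/2}) f = 3x^5 - (475/64)x^4 + (597/16)x^3 - (15187/128)x^2 + (4803/32)x - 70687/1024


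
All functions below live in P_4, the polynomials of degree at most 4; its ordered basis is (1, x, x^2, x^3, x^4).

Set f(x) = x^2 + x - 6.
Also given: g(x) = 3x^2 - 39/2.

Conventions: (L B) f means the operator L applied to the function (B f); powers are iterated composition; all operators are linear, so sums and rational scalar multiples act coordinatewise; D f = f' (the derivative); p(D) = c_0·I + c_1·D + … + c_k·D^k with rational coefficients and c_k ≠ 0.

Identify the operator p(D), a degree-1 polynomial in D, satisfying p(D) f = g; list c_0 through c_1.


D^0 f = x^2 + x - 6
D^1 f = 2x + 1
matching coefficients of g against c_0 f + c_1 Df + … from the top degree down determines the c_i
solution: c_0 = 3, c_1 = -3/2

c_0 = 3, c_1 = -3/2


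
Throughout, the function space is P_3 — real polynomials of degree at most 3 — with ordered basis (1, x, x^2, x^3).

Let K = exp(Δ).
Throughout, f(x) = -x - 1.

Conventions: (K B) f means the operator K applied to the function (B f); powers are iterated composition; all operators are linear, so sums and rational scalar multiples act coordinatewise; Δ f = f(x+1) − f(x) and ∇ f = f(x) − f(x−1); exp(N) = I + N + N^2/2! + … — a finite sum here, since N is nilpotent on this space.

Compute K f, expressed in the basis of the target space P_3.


order-1 term: -1
the series for exp(Δ) f terminates at order 1
exp(Δ) f = -x - 2

g(x) = -x - 2


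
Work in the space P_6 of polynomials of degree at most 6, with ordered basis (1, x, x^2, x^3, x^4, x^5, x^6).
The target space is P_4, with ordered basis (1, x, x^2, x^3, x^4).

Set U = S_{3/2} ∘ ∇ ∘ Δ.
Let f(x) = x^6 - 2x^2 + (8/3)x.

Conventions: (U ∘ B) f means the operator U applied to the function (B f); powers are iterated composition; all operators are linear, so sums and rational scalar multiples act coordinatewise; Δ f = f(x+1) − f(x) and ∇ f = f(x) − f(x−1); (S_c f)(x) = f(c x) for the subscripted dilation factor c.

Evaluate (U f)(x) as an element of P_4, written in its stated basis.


Δ f = 6x^5 + 15x^4 + 20x^3 + 15x^2 + 2x + 5/3
∇ Δ f = 30x^4 + 30x^2 - 2
S_{3/2} ∇ Δ f = (1215/8)x^4 + (135/2)x^2 - 2

g(x) = (1215/8)x^4 + (135/2)x^2 - 2


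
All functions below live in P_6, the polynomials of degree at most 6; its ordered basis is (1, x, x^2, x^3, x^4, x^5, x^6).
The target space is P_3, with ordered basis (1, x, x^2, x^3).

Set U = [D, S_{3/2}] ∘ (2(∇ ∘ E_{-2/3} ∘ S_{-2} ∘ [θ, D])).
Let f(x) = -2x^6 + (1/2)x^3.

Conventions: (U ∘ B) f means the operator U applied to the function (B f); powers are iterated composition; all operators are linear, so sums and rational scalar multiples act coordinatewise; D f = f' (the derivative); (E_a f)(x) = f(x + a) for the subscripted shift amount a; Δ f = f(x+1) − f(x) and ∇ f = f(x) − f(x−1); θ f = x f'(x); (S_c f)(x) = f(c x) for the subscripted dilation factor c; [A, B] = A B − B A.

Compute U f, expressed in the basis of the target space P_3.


D f = -12x^5 + (3/2)x^2
θ D f = -60x^5 + 3x^2
θ f = -12x^6 + (3/2)x^3
D θ f = -72x^5 + (9/2)x^2
[θ, D] f = 12x^5 - (3/2)x^2
S_{-2} [θ, D] f = -384x^5 - 6x^2
E_{-2/3} S_{-2} [θ, D] f = -384x^5 + 1280x^4 - (5120/3)x^3 + (10186/9)x^2 - (10024/27)x + 3880/81
∇ (E_{-2/3} ∘ S_{-2}) [θ, D] f = -1920x^4 + 8960x^3 - 16640x^2 + (129812/9)x - 131590/27
(2(∇ ∘ E_{-2/3} ∘ S_{-2} ∘ [θ, D])) f = -3840x^4 + 17920x^3 - 33280x^2 + (259624/9)x - 263180/27
S_{3/2} (2(∇ ∘ E_{-2/3} ∘ S_{-2} ∘ [θ, D])) f = -19440x^4 + 60480x^3 - 74880x^2 + (129812/3)x - 263180/27
D S_{3/2} (2(∇ ∘ E_{-2/3} ∘ S_{-2} ∘ [θ, D])) f = -77760x^3 + 181440x^2 - 149760x + 129812/3
D (2(∇ ∘ E_{-2/3} ∘ S_{-2} ∘ [θ, D])) f = -15360x^3 + 53760x^2 - 66560x + 259624/9
S_{3/2} D (2(∇ ∘ E_{-2/3} ∘ S_{-2} ∘ [θ, D])) f = -51840x^3 + 120960x^2 - 99840x + 259624/9
[D, S_{3/2}] (2(∇ ∘ E_{-2/3} ∘ S_{-2} ∘ [θ, D])) f = -25920x^3 + 60480x^2 - 49920x + 129812/9

the result is g(x) = -25920x^3 + 60480x^2 - 49920x + 129812/9


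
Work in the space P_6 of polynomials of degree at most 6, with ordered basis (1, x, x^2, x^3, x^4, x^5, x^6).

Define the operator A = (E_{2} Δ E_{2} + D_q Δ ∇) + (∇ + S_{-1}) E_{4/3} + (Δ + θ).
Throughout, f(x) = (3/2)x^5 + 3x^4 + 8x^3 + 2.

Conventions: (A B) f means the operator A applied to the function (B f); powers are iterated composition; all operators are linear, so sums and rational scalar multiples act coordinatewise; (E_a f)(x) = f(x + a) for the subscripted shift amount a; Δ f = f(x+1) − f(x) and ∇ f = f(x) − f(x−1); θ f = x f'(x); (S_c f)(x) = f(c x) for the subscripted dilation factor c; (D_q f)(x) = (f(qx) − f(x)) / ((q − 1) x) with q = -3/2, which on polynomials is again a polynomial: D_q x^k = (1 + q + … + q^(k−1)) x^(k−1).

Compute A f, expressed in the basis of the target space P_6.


E_{2} f = (3/2)x^5 + 18x^4 + 92x^3 + 240x^2 + 312x + 162
Δ E_{2} f = (15/2)x^4 + 87x^3 + 399x^2 + (1671/2)x + 1327/2
E_{2} Δ E_{2} f = (15/2)x^4 + 147x^3 + 1101x^2 + (7431/2)x + 9493/2
∇ f = (15/2)x^4 - 3x^3 + 21x^2 - (39/2)x + 13/2
Δ ∇ f = 30x^3 + 36x^2 + 63x + 6
D_q Δ ∇ f = (105/2)x^2 - 18x + 63
(E_{2} Δ E_{2} + D_q Δ ∇) f = (15/2)x^4 + 147x^3 + (2307/2)x^2 + (7395/2)x + 9619/2
E_{4/3} f = (3/2)x^5 + 13x^4 + (152/3)x^3 + (896/9)x^2 + (2560/27)x + 2978/81
∇ E_{4/3} f = (15/2)x^4 + 37x^3 + 89x^2 + (1649/18)x + 1859/54
S_{-1} E_{4/3} f = -(3/2)x^5 + 13x^4 - (152/3)x^3 + (896/9)x^2 - (2560/27)x + 2978/81
(∇ + S_{-1}) E_{4/3} f = -(3/2)x^5 + (41/2)x^4 - (41/3)x^3 + (1697/9)x^2 - (173/54)x + 11533/162
Δ f = (15/2)x^4 + 27x^3 + 57x^2 + (87/2)x + 25/2
θ f = (15/2)x^5 + 12x^4 + 24x^3
(Δ + θ) f = (15/2)x^5 + (39/2)x^4 + 51x^3 + 57x^2 + (87/2)x + 25/2
((E_{2} Δ E_{2} + D_q Δ ∇) + (∇ + S_{-1}) E_{4/3} + (Δ + θ)) f = 6x^5 + (95/2)x^4 + (553/3)x^3 + (25183/18)x^2 + (201841/54)x + 792697/162

g(x) = 6x^5 + (95/2)x^4 + (553/3)x^3 + (25183/18)x^2 + (201841/54)x + 792697/162


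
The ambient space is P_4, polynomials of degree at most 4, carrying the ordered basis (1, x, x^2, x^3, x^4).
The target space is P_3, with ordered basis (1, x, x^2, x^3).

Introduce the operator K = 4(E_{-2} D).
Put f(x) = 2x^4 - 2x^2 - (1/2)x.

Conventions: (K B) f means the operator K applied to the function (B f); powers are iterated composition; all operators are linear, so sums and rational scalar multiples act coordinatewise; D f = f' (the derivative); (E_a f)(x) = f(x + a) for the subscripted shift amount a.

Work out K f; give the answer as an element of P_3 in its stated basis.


D f = 8x^3 - 4x - 1/2
E_{-2} D f = 8x^3 - 48x^2 + 92x - 113/2
(4(E_{-2} D)) f = 32x^3 - 192x^2 + 368x - 226

the image equals g(x) = 32x^3 - 192x^2 + 368x - 226


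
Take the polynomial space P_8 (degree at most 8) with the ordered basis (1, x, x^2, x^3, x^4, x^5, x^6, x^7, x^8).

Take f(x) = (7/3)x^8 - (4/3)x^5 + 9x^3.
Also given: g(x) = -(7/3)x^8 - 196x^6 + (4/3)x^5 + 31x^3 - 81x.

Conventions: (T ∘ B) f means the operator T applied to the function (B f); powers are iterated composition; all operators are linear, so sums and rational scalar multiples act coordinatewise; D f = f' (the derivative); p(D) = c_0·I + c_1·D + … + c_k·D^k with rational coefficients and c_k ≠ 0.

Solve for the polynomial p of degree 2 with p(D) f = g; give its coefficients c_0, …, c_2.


D^0 f = (7/3)x^8 - (4/3)x^5 + 9x^3
D^1 f = (56/3)x^7 - (20/3)x^4 + 27x^2
D^2 f = (392/3)x^6 - (80/3)x^3 + 54x
matching coefficients of g against c_0 f + c_1 Df + … from the top degree down determines the c_i
solution: c_0 = -1, c_1 = 0, c_2 = -3/2

c_0 = -1, c_1 = 0, c_2 = -3/2
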